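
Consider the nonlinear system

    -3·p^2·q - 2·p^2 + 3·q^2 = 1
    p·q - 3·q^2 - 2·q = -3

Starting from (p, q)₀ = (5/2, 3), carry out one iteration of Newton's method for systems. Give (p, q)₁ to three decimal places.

(1.742, 1.584)

At (5/2, 3): F = (-42.750, -22.500).
Jacobian J = [[-6·p·q - 4·p, -3·p^2 + 6·q], [q, p - 6·q - 2]].
At the point, J = [[-55.000, -0.750], [3.000, -17.500]] (det J = 964.750).
Solving J·Δ = −F gives Δ = (-0.758, -1.416).
Then the next iterate is (p, q)₁ = (1.742, 1.584).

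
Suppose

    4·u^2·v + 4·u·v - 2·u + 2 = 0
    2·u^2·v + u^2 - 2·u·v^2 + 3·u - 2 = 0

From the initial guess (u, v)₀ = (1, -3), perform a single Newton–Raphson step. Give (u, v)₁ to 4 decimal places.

(0.5181, -2.2892)

At (1, -3): F = (-24.0000, -22.0000).
Jacobian J = [[8·u·v + 4·v - 2, 4·u^2 + 4·u], [4·u·v + 2·u - 2·v^2 + 3, 2·u^2 - 4·u·v]].
At the point, J = [[-38.0000, 8.0000], [-25.0000, 14.0000]] (det J = -332.0000).
Solving J·Δ = −F gives Δ = (-0.4819, 0.7108).
Then the next iterate is (u, v)₁ = (0.5181, -2.2892).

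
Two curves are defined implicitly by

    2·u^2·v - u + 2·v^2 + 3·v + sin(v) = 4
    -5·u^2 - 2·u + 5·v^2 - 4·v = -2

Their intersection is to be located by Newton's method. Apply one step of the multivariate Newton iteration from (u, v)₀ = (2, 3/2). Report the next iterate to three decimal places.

At (2, 3/2): F = (15.99749, -16.750).
Jacobian J = [[4·u·v - 1, 2·u^2 + 4·v + cos(v) + 3], [-10·u - 2, 10·v - 4]].
At the point, J = [[11.000, 17.07074], [-22.000, 11.000]] (det J = 496.55622).
Solving J·Δ = −F gives Δ = (-0.930, -0.338).
Then the next iterate is (u, v)₁ = (1.070, 1.162).

(1.070, 1.162)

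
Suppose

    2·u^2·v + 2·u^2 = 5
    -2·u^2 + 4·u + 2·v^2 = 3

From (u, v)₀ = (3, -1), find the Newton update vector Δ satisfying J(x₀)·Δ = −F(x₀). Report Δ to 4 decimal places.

(-1.0139, 0.2778)

At (3, -1): F = (-5.0000, -7.0000).
Jacobian J = [[4·u·v + 4·u, 2·u^2], [-4·u + 4, 4·v]].
At the point, J = [[0.0000, 18.0000], [-8.0000, -4.0000]] (det J = 144.0000).
Solving J·Δ = −F gives Δ = (-1.0139, 0.2778).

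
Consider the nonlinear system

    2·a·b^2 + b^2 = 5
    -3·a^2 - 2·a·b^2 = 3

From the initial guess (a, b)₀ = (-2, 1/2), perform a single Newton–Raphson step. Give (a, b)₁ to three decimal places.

At (-2, 1/2): F = (-5.750, -14.000).
Jacobian J = [[2·b^2, 4·a·b + 2·b], [-6·a - 2·b^2, -4·a·b]].
At the point, J = [[0.500, -3.000], [11.500, 4.000]] (det J = 36.500).
Solving J·Δ = −F gives Δ = (1.781, -1.620).
Then the next iterate is (a, b)₁ = (-0.219, -1.120).

(-0.219, -1.120)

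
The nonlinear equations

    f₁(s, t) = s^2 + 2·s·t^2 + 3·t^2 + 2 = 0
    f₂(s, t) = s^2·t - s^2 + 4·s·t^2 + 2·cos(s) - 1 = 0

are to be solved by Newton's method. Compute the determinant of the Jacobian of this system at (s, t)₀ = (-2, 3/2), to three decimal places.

J = [[2·s + 2·t^2, 4·s·t + 6·t], [2·s·t - 2·s + 4·t^2 - 2·sin(s), s^2 + 8·s·t]].
At the point, J = [[0.500, -3.000], [8.81859, -20.000]].
det J = 16.456.

16.456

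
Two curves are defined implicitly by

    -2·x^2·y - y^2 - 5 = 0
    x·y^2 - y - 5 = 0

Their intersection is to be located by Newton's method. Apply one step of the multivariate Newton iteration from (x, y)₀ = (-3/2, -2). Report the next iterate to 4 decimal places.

(-1.5776, -0.1379)

At (-3/2, -2): F = (0.0000, -9.0000).
Jacobian J = [[-4·x·y, -2·x^2 - 2·y], [y^2, 2·x·y - 1]].
At the point, J = [[-12.0000, -0.5000], [4.0000, 5.0000]] (det J = -58.0000).
Solving J·Δ = −F gives Δ = (-0.0776, 1.8621).
Then the next iterate is (x, y)₁ = (-1.5776, -0.1379).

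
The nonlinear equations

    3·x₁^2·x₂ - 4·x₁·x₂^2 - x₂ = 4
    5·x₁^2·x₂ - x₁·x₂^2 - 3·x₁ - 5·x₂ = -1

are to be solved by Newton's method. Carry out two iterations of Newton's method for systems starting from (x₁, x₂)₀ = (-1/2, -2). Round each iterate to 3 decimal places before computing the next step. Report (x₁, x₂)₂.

(1.135, -2.850)

At (-1/2, -2): F = (4.500, 12.000).
Jacobian J = [[6·x₁·x₂ - 4·x₂^2, 3·x₁^2 - 8·x₁·x₂ - 1], [10·x₁·x₂ - x₂^2 - 3, 5·x₁^2 - 2·x₁·x₂ - 5]].
At the point, J = [[-10.000, -8.250], [3.000, -5.750]] (det J = 82.250).
Solving J·Δ = −F gives Δ = (-0.889, 1.623).
Then the next iterate is (x₁, x₂)₁ = (-1.389, -0.377).
Round to (-1.389, -0.377) and repeat: F = (-5.01539, 3.61265), J = [[2.57340, 0.59874], [2.09440, 3.59930]].
Δ = (2.524, -2.473), so (x₁, x₂)₂ = (1.135, -2.850).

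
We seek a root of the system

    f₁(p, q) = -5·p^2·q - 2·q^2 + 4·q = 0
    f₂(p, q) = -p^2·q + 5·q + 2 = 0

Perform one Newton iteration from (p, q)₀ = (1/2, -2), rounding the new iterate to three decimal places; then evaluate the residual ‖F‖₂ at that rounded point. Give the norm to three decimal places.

At (1/2, -2): F = (-13.500, -7.500).
Jacobian J = [[-10·p·q, -5·p^2 - 4·q + 4], [-2·p·q, -p^2 + 5]].
At the point, J = [[10.000, 10.750], [2.000, 4.750]] (det J = 26.000).
Solving J·Δ = −F gives Δ = (-0.635, 1.846).
Then the next iterate is (p, q)₁ = (-0.135, -0.154).
Re-evaluating at (-0.135, -0.154): F = (-0.64940, 1.23281), so ‖F‖₂ = 1.393.

1.393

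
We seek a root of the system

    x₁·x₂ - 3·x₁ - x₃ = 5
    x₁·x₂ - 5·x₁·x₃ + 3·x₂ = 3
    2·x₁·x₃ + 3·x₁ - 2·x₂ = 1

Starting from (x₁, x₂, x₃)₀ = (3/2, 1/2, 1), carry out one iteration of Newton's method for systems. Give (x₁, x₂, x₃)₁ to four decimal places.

(1.4000, 9.9000, 5.6000)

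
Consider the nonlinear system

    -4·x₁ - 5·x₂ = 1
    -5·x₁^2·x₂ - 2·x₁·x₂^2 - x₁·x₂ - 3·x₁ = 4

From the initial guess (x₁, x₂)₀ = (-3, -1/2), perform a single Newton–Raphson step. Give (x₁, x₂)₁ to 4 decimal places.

At (-3, -1/2): F = (13.5000, 27.5000).
Jacobian J = [[-4, -5], [-10·x₁·x₂ - 2·x₂^2 - x₂ - 3, -5·x₁^2 - 4·x₁·x₂ - x₁]].
At the point, J = [[-4.0000, -5.0000], [-18.0000, -48.0000]] (det J = 102.0000).
Solving J·Δ = −F gives Δ = (5.0049, -1.3039).
Then the next iterate is (x₁, x₂)₁ = (2.0049, -1.8039).

(2.0049, -1.8039)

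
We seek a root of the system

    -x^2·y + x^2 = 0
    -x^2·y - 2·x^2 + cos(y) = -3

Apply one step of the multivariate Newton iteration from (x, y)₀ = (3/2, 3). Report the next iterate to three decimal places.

(0.983, 2.378)

At (3/2, 3): F = (-4.500, -9.23999).
Jacobian J = [[-2·x·y + 2·x, -x^2], [-2·x·y - 4·x, -x^2 - sin(y)]].
At the point, J = [[-6.000, -2.250], [-15.000, -2.39112]] (det J = -19.40328).
Solving J·Δ = −F gives Δ = (-0.517, -0.622).
Then the next iterate is (x, y)₁ = (0.983, 2.378).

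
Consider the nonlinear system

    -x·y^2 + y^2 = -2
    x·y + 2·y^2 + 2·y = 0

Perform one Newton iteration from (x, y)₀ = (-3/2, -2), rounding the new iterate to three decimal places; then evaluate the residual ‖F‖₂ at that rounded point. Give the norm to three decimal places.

At (-3/2, -2): F = (12.000, 7.000).
Jacobian J = [[-y^2, -2·x·y + 2·y], [y, x + 4·y + 2]].
At the point, J = [[-4.000, -10.000], [-2.000, -7.500]] (det J = 10.000).
Solving J·Δ = −F gives Δ = (2.000, 0.400).
Then the next iterate is (x, y)₁ = (0.500, -1.600).
Re-evaluating at (0.500, -1.600): F = (3.280, 1.120), so ‖F‖₂ = 3.466.

3.466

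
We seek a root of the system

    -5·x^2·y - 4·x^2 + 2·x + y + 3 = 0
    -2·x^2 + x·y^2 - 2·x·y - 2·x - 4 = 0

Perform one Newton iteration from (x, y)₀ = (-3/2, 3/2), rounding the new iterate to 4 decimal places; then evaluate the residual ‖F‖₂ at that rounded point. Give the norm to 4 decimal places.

34.1740

At (-3/2, 3/2): F = (-24.3750, -4.3750).
Jacobian J = [[-10·x·y - 8·x + 2, -5·x^2 + 1], [-4·x + y^2 - 2·y - 2, 2·x·y - 2·x]].
At the point, J = [[36.5000, -10.2500], [3.2500, -1.5000]] (det J = -21.4375).
Solving J·Δ = −F gives Δ = (-0.3863, -3.7536).
Then the next iterate is (x, y)₁ = (-1.8863, -2.2536).
Re-evaluating at (-1.8863, -2.2536): F = (22.834272, -25.425563), so ‖F‖₂ = 34.1740.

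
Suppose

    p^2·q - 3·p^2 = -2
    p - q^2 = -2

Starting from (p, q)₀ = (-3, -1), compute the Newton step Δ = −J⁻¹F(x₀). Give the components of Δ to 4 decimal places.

(1.2821, 0.3590)

At (-3, -1): F = (-34.0000, -2.0000).
Jacobian J = [[2·p·q - 6·p, p^2], [1, -2·q]].
At the point, J = [[24.0000, 9.0000], [1.0000, 2.0000]] (det J = 39.0000).
Solving J·Δ = −F gives Δ = (1.2821, 0.3590).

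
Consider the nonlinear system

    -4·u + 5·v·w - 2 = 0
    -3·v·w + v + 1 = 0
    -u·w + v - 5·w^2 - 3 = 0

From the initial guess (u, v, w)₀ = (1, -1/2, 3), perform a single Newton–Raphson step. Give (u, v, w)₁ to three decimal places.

At (1, -1/2, 3): F = (-13.500, 5.000, -51.500).
Jacobian J = [[-4, 5·w, 5·v], [0, -3·w + 1, -3·v], [-w, 1, -u - 10·w]].
At the point, J = [[-4.000, 15.000, -2.500], [0.000, -8.000, 1.500], [-3.000, 1.000, -31.000]] (det J = -993.500).
Solving J·Δ = −F gives Δ = (-1.151, 0.336, -1.539).
Then the next iterate is (u, v, w)₁ = (-0.151, -0.164, 1.461).

(-0.151, -0.164, 1.461)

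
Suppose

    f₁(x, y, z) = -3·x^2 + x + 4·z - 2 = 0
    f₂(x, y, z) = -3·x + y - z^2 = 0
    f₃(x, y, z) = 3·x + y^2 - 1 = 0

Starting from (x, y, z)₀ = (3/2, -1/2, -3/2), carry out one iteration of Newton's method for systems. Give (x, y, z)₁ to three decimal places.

(0.427, 0.031, -0.333)

At (3/2, -1/2, -3/2): F = (-13.250, -7.250, 3.750).
Jacobian J = [[-6·x + 1, 0, 4], [-3, 1, -2·z], [3, 2·y, 0]].
At the point, J = [[-8.000, 0.000, 4.000], [-3.000, 1.000, 3.000], [3.000, -1.000, 0.000]] (det J = -24.000).
Solving J·Δ = −F gives Δ = (-1.073, 0.531, 1.167).
Then the next iterate is (x, y, z)₁ = (0.427, 0.031, -0.333).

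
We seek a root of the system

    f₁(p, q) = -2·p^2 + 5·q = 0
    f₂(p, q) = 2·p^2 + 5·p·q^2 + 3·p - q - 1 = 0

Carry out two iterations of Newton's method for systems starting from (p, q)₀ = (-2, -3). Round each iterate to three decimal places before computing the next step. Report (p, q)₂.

At (-2, -3): F = (-23.000, -86.000).
Jacobian J = [[-4·p, 5], [4·p + 5·q^2 + 3, 10·p·q - 1]].
At the point, J = [[8.000, 5.000], [40.000, 59.000]] (det J = 272.000).
Solving J·Δ = −F gives Δ = (3.408, -0.853).
Then the next iterate is (p, q)₁ = (1.408, -3.853).
Round to (1.408, -3.853) and repeat: F = (-23.22993, 115.55502), J = [[-5.632, 5.000], [82.86005, -55.25024]].
Δ = (6.843, 12.353), so (p, q)₂ = (8.251, 8.500).

(8.251, 8.500)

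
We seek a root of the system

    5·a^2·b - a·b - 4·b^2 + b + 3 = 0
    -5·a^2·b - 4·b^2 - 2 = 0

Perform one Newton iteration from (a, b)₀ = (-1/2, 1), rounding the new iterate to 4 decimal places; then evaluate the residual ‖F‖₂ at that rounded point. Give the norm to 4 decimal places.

At (-1/2, 1): F = (1.7500, -7.2500).
Jacobian J = [[10·a·b - b, 5·a^2 - a - 8·b + 1], [-10·a·b, -5·a^2 - 8·b]].
At the point, J = [[-6.0000, -5.2500], [5.0000, -9.2500]] (det J = 81.7500).
Solving J·Δ = −F gives Δ = (0.6636, -0.4251).
Then the next iterate is (a, b)₁ = (0.1636, 0.5749).
Re-evaluating at (0.1636, 0.5749): F = (2.235742, -3.398976), so ‖F‖₂ = 4.0684.

4.0684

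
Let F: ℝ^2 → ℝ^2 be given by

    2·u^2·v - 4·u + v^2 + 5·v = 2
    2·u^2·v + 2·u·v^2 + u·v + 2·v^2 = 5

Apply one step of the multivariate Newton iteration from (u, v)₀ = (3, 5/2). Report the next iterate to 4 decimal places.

(2.0652, 1.5913)

At (3, 5/2): F = (49.7500, 97.5000).
Jacobian J = [[4·u·v - 4, 2·u^2 + 2·v + 5], [4·u·v + 2·v^2 + v, 2·u^2 + 4·u·v + u + 4·v]].
At the point, J = [[26.0000, 28.0000], [45.0000, 61.0000]] (det J = 326.0000).
Solving J·Δ = −F gives Δ = (-0.9348, -0.9087).
Then the next iterate is (u, v)₁ = (2.0652, 1.5913).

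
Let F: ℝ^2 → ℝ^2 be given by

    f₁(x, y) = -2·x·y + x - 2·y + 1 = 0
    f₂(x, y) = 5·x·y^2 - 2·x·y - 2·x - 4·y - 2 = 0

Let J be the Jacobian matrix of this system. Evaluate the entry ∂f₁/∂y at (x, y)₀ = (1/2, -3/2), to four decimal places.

∂f₁/∂y = -2·x - 2.
At (1/2, -3/2) this is -3.0000.

-3.0000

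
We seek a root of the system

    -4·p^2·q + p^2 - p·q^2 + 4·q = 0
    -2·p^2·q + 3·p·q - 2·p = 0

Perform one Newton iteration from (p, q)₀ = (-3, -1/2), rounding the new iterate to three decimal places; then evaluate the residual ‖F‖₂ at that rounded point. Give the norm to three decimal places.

2.917

At (-3, -1/2): F = (25.750, 19.500).
Jacobian J = [[-8·p·q + 2·p - q^2, -4·p^2 - 2·p·q + 4], [-4·p·q + 3·q - 2, -2·p^2 + 3·p]].
At the point, J = [[-18.250, -35.000], [-9.500, -27.000]] (det J = 160.250).
Solving J·Δ = −F gives Δ = (0.080, 0.694).
Then the next iterate is (p, q)₁ = (-2.920, 0.194).
Re-evaluating at (-2.920, 0.194): F = (2.79581, 0.83232), so ‖F‖₂ = 2.917.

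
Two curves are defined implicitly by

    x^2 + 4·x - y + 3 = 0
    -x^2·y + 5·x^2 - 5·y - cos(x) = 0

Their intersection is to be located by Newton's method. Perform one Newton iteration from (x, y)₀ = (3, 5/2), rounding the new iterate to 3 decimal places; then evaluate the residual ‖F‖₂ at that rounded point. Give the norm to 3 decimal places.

6.035

At (3, 5/2): F = (21.500, 10.98999).
Jacobian J = [[2·x + 4, -1], [-2·x·y + 10·x + sin(x), -x^2 - 5]].
At the point, J = [[10.000, -1.000], [15.14112, -14.000]] (det J = -124.85888).
Solving J·Δ = −F gives Δ = (-2.323, -1.727).
Then the next iterate is (x, y)₁ = (0.677, 0.773).
Re-evaluating at (0.677, 0.773): F = (5.39333, -2.70710), so ‖F‖₂ = 6.035.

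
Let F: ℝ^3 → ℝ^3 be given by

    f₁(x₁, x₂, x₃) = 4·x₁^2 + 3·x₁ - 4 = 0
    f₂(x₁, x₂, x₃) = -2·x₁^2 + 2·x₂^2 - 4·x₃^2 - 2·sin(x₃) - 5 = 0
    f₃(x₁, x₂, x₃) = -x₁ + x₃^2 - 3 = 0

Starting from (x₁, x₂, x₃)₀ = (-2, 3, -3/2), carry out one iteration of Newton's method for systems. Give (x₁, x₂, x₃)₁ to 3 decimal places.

(-1.538, 2.600, -1.237)

At (-2, 3, -3/2): F = (6.000, -2.00501, 1.250).
Jacobian J = [[8·x₁ + 3, 0, 0], [-4·x₁, 4·x₂, -8·x₃ - 2·cos(x₃)], [-1, 0, 2·x₃]].
At the point, J = [[-13.000, 0.000, 0.000], [8.000, 12.000, 11.85853], [-1.000, 0.000, -3.000]] (det J = 468.000).
Solving J·Δ = −F gives Δ = (0.462, -0.400, 0.263).
Then the next iterate is (x₁, x₂, x₃)₁ = (-1.538, 2.600, -1.237).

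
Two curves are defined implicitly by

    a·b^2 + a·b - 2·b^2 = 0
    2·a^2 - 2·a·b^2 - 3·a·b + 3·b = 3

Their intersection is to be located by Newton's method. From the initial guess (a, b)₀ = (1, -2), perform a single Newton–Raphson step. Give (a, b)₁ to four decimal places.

At (1, -2): F = (-6.0000, -9.0000).
Jacobian J = [[b^2 + b, 2·a·b + a - 4·b], [4·a - 2·b^2 - 3·b, -4·a·b - 3·a + 3]].
At the point, J = [[2.0000, 5.0000], [2.0000, 8.0000]] (det J = 6.0000).
Solving J·Δ = −F gives Δ = (0.5000, 1.0000).
Then the next iterate is (a, b)₁ = (1.5000, -1.0000).

(1.5000, -1.0000)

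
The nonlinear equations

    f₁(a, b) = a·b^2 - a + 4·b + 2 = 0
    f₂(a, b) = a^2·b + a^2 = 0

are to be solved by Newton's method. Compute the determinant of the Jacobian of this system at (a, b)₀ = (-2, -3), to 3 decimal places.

J = [[b^2 - 1, 2·a·b + 4], [2·a·b + 2·a, a^2]].
At the point, J = [[8.000, 16.000], [8.000, 4.000]].
det J = -96.000.

-96.000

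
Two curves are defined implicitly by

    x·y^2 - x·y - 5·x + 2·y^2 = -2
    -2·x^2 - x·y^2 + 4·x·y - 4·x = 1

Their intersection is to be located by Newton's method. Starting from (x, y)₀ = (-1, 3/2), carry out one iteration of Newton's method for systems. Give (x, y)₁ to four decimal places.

(-0.9767, -1.1628)

At (-1, 3/2): F = (10.7500, -2.7500).
Jacobian J = [[y^2 - y - 5, 2·x·y - x + 4·y], [-4·x - y^2 + 4·y - 4, -2·x·y + 4·x]].
At the point, J = [[-4.2500, 4.0000], [3.7500, -1.0000]] (det J = -10.7500).
Solving J·Δ = −F gives Δ = (0.0233, -2.6628).
Then the next iterate is (x, y)₁ = (-0.9767, -1.1628).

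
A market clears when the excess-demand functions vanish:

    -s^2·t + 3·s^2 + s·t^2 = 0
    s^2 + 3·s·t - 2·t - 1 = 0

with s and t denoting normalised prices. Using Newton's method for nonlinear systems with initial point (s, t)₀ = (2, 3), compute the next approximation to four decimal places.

At (2, 3): F = (18.0000, 15.0000).
Jacobian J = [[-2·s·t + 6·s + t^2, -s^2 + 2·s·t], [2·s + 3·t, 3·s - 2]].
At the point, J = [[9.0000, 8.0000], [13.0000, 4.0000]] (det J = -68.0000).
Solving J·Δ = −F gives Δ = (-0.7059, -1.4559).
Then the next iterate is (s, t)₁ = (1.2941, 1.5441).

(1.2941, 1.5441)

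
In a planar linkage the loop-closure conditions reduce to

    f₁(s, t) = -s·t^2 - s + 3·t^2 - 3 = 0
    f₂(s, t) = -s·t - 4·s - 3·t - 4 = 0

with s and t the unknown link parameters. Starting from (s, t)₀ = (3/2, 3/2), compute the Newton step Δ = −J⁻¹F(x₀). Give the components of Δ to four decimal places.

At (3/2, 3/2): F = (-1.1250, -16.7500).
Jacobian J = [[-t^2 - 1, -2·s·t + 6·t], [-t - 4, -s - 3]].
At the point, J = [[-3.2500, 4.5000], [-5.5000, -4.5000]] (det J = 39.3750).
Solving J·Δ = −F gives Δ = (-2.0429, -1.2254).

(-2.0429, -1.2254)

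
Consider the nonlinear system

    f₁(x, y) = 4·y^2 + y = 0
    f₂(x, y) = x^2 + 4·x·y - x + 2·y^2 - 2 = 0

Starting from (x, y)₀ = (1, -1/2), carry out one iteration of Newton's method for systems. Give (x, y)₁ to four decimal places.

(-2.1667, -0.3333)

At (1, -1/2): F = (0.5000, -3.5000).
Jacobian J = [[0, 8·y + 1], [2·x + 4·y - 1, 4·x + 4·y]].
At the point, J = [[0.0000, -3.0000], [-1.0000, 2.0000]] (det J = -3.0000).
Solving J·Δ = −F gives Δ = (-3.1667, 0.1667).
Then the next iterate is (x, y)₁ = (-2.1667, -0.3333).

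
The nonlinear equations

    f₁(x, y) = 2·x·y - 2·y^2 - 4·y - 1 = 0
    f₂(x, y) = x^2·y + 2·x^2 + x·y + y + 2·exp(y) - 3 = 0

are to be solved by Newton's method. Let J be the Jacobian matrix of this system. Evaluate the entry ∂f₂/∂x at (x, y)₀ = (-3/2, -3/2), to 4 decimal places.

-3.0000

∂f₂/∂x = 2·x·y + 4·x + y.
At (-3/2, -3/2) this is -3.0000.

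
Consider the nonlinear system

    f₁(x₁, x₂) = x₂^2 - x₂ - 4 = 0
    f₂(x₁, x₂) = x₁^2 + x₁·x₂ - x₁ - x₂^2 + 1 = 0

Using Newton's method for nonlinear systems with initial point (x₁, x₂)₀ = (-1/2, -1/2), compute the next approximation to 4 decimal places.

(-0.1250, -2.1250)

At (-1/2, -1/2): F = (-3.2500, 1.7500).
Jacobian J = [[0, 2·x₂ - 1], [2·x₁ + x₂ - 1, x₁ - 2·x₂]].
At the point, J = [[0.0000, -2.0000], [-2.5000, 0.5000]] (det J = -5.0000).
Solving J·Δ = −F gives Δ = (0.3750, -1.6250).
Then the next iterate is (x₁, x₂)₁ = (-0.1250, -2.1250).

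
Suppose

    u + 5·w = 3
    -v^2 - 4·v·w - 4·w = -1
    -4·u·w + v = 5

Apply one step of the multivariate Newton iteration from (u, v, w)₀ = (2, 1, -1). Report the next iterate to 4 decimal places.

At (2, 1, -1): F = (-6.0000, 8.0000, 4.0000).
Jacobian J = [[1, 0, 5], [0, -2·v - 4·w, -4·v - 4], [-4·w, 1, -4·u]].
At the point, J = [[1.0000, 0.0000, 5.0000], [0.0000, 2.0000, -8.0000], [4.0000, 1.0000, -8.0000]] (det J = -48.0000).
Solving J·Δ = −F gives Δ = (1.0000, 0.0000, 1.0000).
Then the next iterate is (u, v, w)₁ = (3.0000, 1.0000, 0.0000).

(3.0000, 1.0000, 0.0000)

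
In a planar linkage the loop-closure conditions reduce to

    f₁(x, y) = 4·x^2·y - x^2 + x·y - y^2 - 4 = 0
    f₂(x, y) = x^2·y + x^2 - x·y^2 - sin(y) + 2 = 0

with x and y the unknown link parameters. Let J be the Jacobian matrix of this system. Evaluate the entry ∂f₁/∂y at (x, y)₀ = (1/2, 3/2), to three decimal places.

∂f₁/∂y = 4·x^2 + x - 2·y.
At (1/2, 3/2) this is -1.500.

-1.500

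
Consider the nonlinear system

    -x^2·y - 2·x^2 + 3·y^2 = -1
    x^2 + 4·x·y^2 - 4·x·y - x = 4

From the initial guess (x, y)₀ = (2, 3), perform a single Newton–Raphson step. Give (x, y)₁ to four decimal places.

At (2, 3): F = (8.0000, 46.0000).
Jacobian J = [[-2·x·y - 4·x, -x^2 + 6·y], [2·x + 4·y^2 - 4·y - 1, 8·x·y - 4·x]].
At the point, J = [[-20.0000, 14.0000], [27.0000, 40.0000]] (det J = -1178.0000).
Solving J·Δ = −F gives Δ = (-0.2750, -0.9643).
Then the next iterate is (x, y)₁ = (1.7250, 2.0357).

(1.7250, 2.0357)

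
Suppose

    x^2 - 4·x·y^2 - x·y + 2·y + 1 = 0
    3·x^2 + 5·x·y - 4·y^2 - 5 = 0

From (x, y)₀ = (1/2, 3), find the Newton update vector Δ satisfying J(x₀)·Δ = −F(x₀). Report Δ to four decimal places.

(0.0800, -1.4563)

At (1/2, 3): F = (-12.2500, -32.7500).
Jacobian J = [[2·x - 4·y^2 - y, -8·x·y - x + 2], [6·x + 5·y, 5·x - 8·y]].
At the point, J = [[-38.0000, -10.5000], [18.0000, -21.5000]] (det J = 1006.0000).
Solving J·Δ = −F gives Δ = (0.0800, -1.4563).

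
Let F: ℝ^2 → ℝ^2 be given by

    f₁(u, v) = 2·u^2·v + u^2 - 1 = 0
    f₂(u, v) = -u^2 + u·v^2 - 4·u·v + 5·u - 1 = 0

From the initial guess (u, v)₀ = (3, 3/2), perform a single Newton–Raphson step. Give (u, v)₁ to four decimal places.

(2.4444, 0.2963)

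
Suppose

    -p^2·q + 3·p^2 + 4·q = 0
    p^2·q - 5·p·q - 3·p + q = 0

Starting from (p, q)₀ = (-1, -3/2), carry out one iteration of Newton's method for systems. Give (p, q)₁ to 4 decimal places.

At (-1, -3/2): F = (-1.5000, -7.5000).
Jacobian J = [[-2·p·q + 6·p, -p^2 + 4], [2·p·q - 5·q - 3, p^2 - 5·p + 1]].
At the point, J = [[-9.0000, 3.0000], [7.5000, 7.0000]] (det J = -85.5000).
Solving J·Δ = −F gives Δ = (0.1404, 0.9211).
Then the next iterate is (p, q)₁ = (-0.8596, -0.5789).

(-0.8596, -0.5789)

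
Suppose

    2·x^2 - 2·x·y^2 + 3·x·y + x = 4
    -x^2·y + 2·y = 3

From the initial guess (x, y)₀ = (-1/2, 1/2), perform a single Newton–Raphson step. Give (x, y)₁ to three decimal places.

(35.250, -8.500)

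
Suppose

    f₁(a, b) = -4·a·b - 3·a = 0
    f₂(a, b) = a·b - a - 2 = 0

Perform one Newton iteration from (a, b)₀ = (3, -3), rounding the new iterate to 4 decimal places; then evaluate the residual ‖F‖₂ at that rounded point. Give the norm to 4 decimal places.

At (3, -3): F = (27.0000, -14.0000).
Jacobian J = [[-4·b - 3, -4·a], [b - 1, a]].
At the point, J = [[9.0000, -12.0000], [-4.0000, 3.0000]] (det J = -21.0000).
Solving J·Δ = −F gives Δ = (-4.1429, -0.8571).
Then the next iterate is (a, b)₁ = (-1.1429, -3.8571).
Re-evaluating at (-1.1429, -3.8571): F = (-14.204418, 3.551180), so ‖F‖₂ = 14.6416.

14.6416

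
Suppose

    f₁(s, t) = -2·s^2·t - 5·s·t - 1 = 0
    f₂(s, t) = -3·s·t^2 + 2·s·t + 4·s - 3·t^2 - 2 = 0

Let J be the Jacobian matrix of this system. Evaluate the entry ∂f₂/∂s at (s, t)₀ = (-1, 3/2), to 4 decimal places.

0.2500

∂f₂/∂s = -3·t^2 + 2·t + 4.
At (-1, 3/2) this is 0.2500.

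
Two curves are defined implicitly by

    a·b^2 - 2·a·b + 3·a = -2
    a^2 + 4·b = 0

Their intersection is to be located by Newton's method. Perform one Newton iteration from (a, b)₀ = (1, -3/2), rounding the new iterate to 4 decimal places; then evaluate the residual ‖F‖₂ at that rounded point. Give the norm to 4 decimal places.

3.9691

At (1, -3/2): F = (10.2500, -5.0000).
Jacobian J = [[b^2 - 2·b + 3, 2·a·b - 2·a], [2·a, 4]].
At the point, J = [[8.2500, -5.0000], [2.0000, 4.0000]] (det J = 43.0000).
Solving J·Δ = −F gives Δ = (-0.3721, 1.4360).
Then the next iterate is (a, b)₁ = (0.6279, -0.0640).
Re-evaluating at (0.6279, -0.0640): F = (3.966643, 0.138258), so ‖F‖₂ = 3.9691.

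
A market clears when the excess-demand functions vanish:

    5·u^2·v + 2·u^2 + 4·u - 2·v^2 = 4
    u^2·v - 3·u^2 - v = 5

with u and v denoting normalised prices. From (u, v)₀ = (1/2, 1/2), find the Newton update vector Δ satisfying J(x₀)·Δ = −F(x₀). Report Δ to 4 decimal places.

(-0.4318, -6.7273)

At (1/2, 1/2): F = (-1.3750, -6.1250).
Jacobian J = [[10·u·v + 4·u + 4, 5·u^2 - 4·v], [2·u·v - 6·u, u^2 - 1]].
At the point, J = [[8.5000, -0.7500], [-2.5000, -0.7500]] (det J = -8.2500).
Solving J·Δ = −F gives Δ = (-0.4318, -6.7273).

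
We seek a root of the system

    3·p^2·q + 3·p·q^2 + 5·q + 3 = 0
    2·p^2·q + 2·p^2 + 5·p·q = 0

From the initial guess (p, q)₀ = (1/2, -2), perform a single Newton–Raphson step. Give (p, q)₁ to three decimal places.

(1.092, 2.200)

At (1/2, -2): F = (-2.500, -5.500).
Jacobian J = [[6·p·q + 3·q^2, 3·p^2 + 6·p·q + 5], [4·p·q + 4·p + 5·q, 2·p^2 + 5·p]].
At the point, J = [[6.000, -0.250], [-12.000, 3.000]] (det J = 15.000).
Solving J·Δ = −F gives Δ = (0.592, 4.200).
Then the next iterate is (p, q)₁ = (1.092, 2.200).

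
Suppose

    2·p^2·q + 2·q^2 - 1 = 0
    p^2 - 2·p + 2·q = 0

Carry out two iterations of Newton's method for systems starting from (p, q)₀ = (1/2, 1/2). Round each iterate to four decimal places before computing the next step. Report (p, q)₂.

(0.7654, 0.4726)

At (1/2, 1/2): F = (-0.2500, 0.2500).
Jacobian J = [[4·p·q, 2·p^2 + 4·q], [2·p - 2, 2]].
At the point, J = [[1.0000, 2.5000], [-1.0000, 2.0000]] (det J = 4.5000).
Solving J·Δ = −F gives Δ = (0.2500, 0.0000).
Then the next iterate is (p, q)₁ = (0.7500, 0.5000).
Round to (0.7500, 0.5000) and repeat: F = (0.0625, 0.0625), J = [[1.5000, 3.1250], [-0.5000, 2.0000]].
Δ = (0.0154, -0.0274), so (p, q)₂ = (0.7654, 0.4726).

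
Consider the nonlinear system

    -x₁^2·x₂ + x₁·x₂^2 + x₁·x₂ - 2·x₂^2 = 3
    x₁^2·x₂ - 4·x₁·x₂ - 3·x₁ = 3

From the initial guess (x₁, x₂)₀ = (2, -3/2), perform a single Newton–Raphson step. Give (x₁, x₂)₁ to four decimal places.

(1.8182, -2.1136)

At (2, -3/2): F = (0.0000, -3.0000).
Jacobian J = [[-2·x₁·x₂ + x₂^2 + x₂, -x₁^2 + 2·x₁·x₂ + x₁ - 4·x₂], [2·x₁·x₂ - 4·x₂ - 3, x₁^2 - 4·x₁]].
At the point, J = [[6.7500, -2.0000], [-3.0000, -4.0000]] (det J = -33.0000).
Solving J·Δ = −F gives Δ = (-0.1818, -0.6136).
Then the next iterate is (x₁, x₂)₁ = (1.8182, -2.1136).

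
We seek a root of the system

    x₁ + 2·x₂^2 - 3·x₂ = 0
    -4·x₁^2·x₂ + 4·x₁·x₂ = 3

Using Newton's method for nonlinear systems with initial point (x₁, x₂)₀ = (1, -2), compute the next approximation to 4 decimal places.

(1.3750, -0.6023)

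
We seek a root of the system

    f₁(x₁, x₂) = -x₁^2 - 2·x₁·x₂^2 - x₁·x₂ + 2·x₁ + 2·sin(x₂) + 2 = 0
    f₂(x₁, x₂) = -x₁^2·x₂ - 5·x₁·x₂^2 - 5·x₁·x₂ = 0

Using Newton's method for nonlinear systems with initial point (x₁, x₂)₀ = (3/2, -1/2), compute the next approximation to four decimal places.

(-0.5585, -1.6826)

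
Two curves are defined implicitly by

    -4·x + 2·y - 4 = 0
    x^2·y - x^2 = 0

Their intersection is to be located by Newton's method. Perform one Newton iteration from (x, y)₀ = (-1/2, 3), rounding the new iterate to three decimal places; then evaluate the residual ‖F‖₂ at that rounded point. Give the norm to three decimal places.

0.000

At (-1/2, 3): F = (4.000, 0.500).
Jacobian J = [[-4, 2], [2·x·y - 2·x, x^2]].
At the point, J = [[-4.000, 2.000], [-2.000, 0.250]] (det J = 3.000).
Solving J·Δ = −F gives Δ = (0.000, -2.000).
Then the next iterate is (x, y)₁ = (-0.500, 1.000).
Re-evaluating at (-0.500, 1.000): F = (0.000, 0.000), so ‖F‖₂ = 0.000.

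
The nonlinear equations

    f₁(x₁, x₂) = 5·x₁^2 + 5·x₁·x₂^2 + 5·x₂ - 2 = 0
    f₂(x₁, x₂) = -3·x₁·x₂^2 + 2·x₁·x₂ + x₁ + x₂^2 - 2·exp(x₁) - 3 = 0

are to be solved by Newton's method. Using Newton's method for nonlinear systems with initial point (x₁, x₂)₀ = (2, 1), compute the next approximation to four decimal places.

(0.9909, 0.6891)

At (2, 1): F = (33.0000, -16.778112).
Jacobian J = [[10·x₁ + 5·x₂^2, 10·x₁·x₂ + 5], [-3·x₂^2 + 2·x₂ - 2·exp(x₁) + 1, -6·x₁·x₂ + 2·x₁ + 2·x₂]].
At the point, J = [[25.0000, 25.0000], [-14.778112, -6.0000]] (det J = 219.452805).
Solving J·Δ = −F gives Δ = (-1.0091, -0.3109).
Then the next iterate is (x₁, x₂)₁ = (0.9909, 0.6891).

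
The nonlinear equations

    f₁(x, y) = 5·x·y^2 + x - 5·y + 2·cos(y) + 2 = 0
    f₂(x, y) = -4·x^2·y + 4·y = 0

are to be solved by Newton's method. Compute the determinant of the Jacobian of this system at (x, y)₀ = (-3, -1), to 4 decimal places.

J = [[5·y^2 + 1, 10·x·y - 2·sin(y) - 5], [-8·x·y, -4·x^2 + 4]].
At the point, J = [[6.0000, 26.682942], [-24.0000, -32.0000]].
det J = 448.3906.

448.3906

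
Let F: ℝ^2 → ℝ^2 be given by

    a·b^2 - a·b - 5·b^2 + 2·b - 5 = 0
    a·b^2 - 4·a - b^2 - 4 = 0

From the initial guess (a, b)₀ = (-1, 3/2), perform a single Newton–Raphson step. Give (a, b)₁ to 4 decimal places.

(-0.4634, 0.5935)

At (-1, 3/2): F = (-14.0000, -4.5000).
Jacobian J = [[b^2 - b, 2·a·b - a - 10·b + 2], [b^2 - 4, 2·a·b - 2·b]].
At the point, J = [[0.7500, -15.0000], [-1.7500, -6.0000]] (det J = -30.7500).
Solving J·Δ = −F gives Δ = (0.5366, -0.9065).
Then the next iterate is (a, b)₁ = (-0.4634, 0.5935).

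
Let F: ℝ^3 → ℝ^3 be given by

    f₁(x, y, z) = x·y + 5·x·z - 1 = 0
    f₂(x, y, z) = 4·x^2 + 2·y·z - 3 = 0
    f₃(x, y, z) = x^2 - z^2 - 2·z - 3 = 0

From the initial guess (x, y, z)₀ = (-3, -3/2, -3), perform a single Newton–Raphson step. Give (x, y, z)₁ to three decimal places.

At (-3, -3/2, -3): F = (48.500, 42.000, 3.000).
Jacobian J = [[y + 5·z, x, 5·x], [8·x, 2·z, 2·y], [2·x, 0, -2·z - 2]].
At the point, J = [[-16.500, -3.000, -15.000], [-24.000, -6.000, -3.000], [-6.000, 0.000, 4.000]] (det J = 594.000).
Solving J·Δ = −F gives Δ = (1.520, 0.154, 1.530).
Then the next iterate is (x, y, z)₁ = (-1.480, -1.346, -1.470).

(-1.480, -1.346, -1.470)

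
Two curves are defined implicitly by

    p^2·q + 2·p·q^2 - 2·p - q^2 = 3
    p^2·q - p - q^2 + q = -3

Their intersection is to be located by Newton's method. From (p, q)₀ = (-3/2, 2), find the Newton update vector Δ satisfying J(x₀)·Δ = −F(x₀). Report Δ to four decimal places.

(1.0896, -0.8364)

At (-3/2, 2): F = (-11.5000, 7.0000).
Jacobian J = [[2·p·q + 2·q^2 - 2, p^2 + 4·p·q - 2·q], [2·p·q - 1, p^2 - 2·q + 1]].
At the point, J = [[0.0000, -13.7500], [-7.0000, -0.7500]] (det J = -96.2500).
Solving J·Δ = −F gives Δ = (1.0896, -0.8364).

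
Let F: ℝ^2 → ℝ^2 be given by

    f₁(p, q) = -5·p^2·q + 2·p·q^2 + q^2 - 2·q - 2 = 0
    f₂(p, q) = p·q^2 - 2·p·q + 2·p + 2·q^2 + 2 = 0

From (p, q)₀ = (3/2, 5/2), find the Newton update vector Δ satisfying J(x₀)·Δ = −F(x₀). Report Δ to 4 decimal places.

(-0.7221, -1.1744)

At (3/2, 5/2): F = (-10.1250, 19.3750).
Jacobian J = [[-10·p·q + 2·q^2, -5·p^2 + 4·p·q + 2·q - 2], [q^2 - 2·q + 2, 2·p·q - 2·p + 4·q]].
At the point, J = [[-25.0000, 6.7500], [3.2500, 14.5000]] (det J = -384.4375).
Solving J·Δ = −F gives Δ = (-0.7221, -1.1744).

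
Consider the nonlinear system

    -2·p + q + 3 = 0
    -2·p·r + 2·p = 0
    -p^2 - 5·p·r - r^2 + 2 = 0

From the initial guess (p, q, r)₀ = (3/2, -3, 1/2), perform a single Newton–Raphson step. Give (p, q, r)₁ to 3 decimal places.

At (3/2, -3, 1/2): F = (-3.000, 1.500, -4.250).
Jacobian J = [[-2, 1, 0], [-2·r + 2, 0, -2·p], [-2·p - 5·r, 0, -5·p - 2·r]].
At the point, J = [[-2.000, 1.000, 0.000], [1.000, 0.000, -3.000], [-5.500, 0.000, -8.500]] (det J = 25.000).
Solving J·Δ = −F gives Δ = (-1.020, 0.960, 0.160).
Then the next iterate is (p, q, r)₁ = (0.480, -2.040, 0.660).

(0.480, -2.040, 0.660)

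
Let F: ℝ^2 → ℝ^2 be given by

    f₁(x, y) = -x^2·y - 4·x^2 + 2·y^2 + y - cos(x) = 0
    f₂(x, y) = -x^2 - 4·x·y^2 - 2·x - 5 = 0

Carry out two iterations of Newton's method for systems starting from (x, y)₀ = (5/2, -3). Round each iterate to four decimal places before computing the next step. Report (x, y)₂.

At (5/2, -3): F = (9.551144, -106.2500).
Jacobian J = [[-2·x·y - 8·x + sin(x), -x^2 + 4·y + 1], [-2·x - 4·y^2 - 2, -8·x·y]].
At the point, J = [[-4.401528, -17.2500], [-43.0000, 60.0000]] (det J = -1005.841671).
Solving J·Δ = −F gives Δ = (-1.2524, 0.8733).
Then the next iterate is (x, y)₁ = (1.2476, -2.1267).
Round to (1.2476, -2.1267) and repeat: F = (3.685605, -31.622551), J = [[-3.726033, -9.063306], [-22.586612, 21.226167]].
Δ = (-0.7342, 0.7085), so (x, y)₂ = (0.5134, -1.4182).

(0.5134, -1.4182)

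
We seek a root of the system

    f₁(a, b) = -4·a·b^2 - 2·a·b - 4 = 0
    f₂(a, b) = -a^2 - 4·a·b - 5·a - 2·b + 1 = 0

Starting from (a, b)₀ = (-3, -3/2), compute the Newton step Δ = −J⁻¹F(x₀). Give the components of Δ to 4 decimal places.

(0.6667, 0.3333)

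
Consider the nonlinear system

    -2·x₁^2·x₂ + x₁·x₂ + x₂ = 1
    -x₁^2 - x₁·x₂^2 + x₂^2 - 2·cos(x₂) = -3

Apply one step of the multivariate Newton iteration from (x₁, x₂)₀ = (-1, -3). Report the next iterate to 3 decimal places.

(-0.897, -1.269)

At (-1, -3): F = (5.000, 21.97998).
Jacobian J = [[-4·x₁·x₂ + x₂, -2·x₁^2 + x₁ + 1], [-2·x₁ - x₂^2, -2·x₁·x₂ + 2·x₂ + 2·sin(x₂)]].
At the point, J = [[-15.000, -2.000], [-7.000, -12.28224]] (det J = 170.23360).
Solving J·Δ = −F gives Δ = (0.103, 1.731).
Then the next iterate is (x₁, x₂)₁ = (-0.897, -1.269).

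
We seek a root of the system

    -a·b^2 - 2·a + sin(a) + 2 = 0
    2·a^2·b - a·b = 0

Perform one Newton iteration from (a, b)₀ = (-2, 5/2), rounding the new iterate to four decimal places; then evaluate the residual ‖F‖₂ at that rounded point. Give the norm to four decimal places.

At (-2, 5/2): F = (17.590703, 25.0000).
Jacobian J = [[-b^2 + cos(a) - 2, -2·a·b], [4·a·b - b, 2·a^2 - a]].
At the point, J = [[-8.666147, 10.0000], [-22.5000, 10.0000]] (det J = 138.338532).
Solving J·Δ = −F gives Δ = (0.5356, -1.2949).
Then the next iterate is (a, b)₁ = (-1.4644, 1.2051).
Re-evaluating at (-1.4644, 1.2051): F = (6.061153, 6.933344), so ‖F‖₂ = 9.2092.

9.2092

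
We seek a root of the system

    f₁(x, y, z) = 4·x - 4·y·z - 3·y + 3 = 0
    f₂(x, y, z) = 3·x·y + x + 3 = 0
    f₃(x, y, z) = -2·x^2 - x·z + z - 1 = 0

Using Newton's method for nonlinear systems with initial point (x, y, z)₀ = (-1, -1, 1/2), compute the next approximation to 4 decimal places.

(0.0000, 0.0000, -0.2500)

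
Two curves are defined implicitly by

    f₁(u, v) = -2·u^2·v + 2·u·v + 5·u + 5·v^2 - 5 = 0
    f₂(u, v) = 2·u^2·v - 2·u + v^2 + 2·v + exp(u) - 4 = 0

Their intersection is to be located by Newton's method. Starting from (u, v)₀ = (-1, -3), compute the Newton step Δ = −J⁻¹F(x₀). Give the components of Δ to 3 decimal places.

(0.664, 1.128)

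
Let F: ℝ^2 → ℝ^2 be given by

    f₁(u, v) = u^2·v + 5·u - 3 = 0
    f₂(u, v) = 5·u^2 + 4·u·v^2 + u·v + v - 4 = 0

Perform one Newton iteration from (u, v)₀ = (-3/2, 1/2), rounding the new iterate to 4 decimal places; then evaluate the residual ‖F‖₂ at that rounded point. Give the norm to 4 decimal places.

6536.6169

At (-3/2, 1/2): F = (-9.3750, 5.5000).
Jacobian J = [[2·u·v + 5, u^2], [10·u + 4·v^2 + v, 8·u·v + u + 1]].
At the point, J = [[3.5000, 2.2500], [-13.5000, -6.5000]] (det J = 7.6250).
Solving J·Δ = −F gives Δ = (-6.3689, 14.0738).
Then the next iterate is (u, v)₁ = (-7.8689, 14.5738).
Re-evaluating at (-7.8689, 14.5738): F = (860.059180, -6479.788448), so ‖F‖₂ = 6536.6169.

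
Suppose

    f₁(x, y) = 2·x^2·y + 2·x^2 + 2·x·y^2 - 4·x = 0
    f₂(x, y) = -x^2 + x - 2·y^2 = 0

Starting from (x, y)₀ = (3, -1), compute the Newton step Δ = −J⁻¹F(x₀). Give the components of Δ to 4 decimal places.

(-1.0909, 0.6364)

At (3, -1): F = (-6.0000, -8.0000).
Jacobian J = [[4·x·y + 4·x + 2·y^2 - 4, 2·x^2 + 4·x·y], [-2·x + 1, -4·y]].
At the point, J = [[-2.0000, 6.0000], [-5.0000, 4.0000]] (det J = 22.0000).
Solving J·Δ = −F gives Δ = (-1.0909, 0.6364).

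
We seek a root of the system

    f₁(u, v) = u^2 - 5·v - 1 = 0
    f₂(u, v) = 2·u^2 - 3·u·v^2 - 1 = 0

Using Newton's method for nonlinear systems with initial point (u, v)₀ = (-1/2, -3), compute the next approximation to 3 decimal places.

At (-1/2, -3): F = (14.250, 13.000).
Jacobian J = [[2·u, -5], [4·u - 3·v^2, -6·u·v]].
At the point, J = [[-1.000, -5.000], [-29.000, -9.000]] (det J = -136.000).
Solving J·Δ = −F gives Δ = (-0.465, 2.943).
Then the next iterate is (u, v)₁ = (-0.965, -0.057).

(-0.965, -0.057)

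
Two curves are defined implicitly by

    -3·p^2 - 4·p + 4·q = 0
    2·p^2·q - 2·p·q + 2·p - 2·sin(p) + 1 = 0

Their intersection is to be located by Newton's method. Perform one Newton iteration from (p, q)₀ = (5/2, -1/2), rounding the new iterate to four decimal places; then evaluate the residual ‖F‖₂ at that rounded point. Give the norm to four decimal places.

At (5/2, -1/2): F = (-30.7500, 1.053056).
Jacobian J = [[-6·p - 4, 4], [4·p·q - 2·q - 2·cos(p) + 2, 2·p^2 - 2·p]].
At the point, J = [[-19.0000, 4.0000], [-0.397713, 7.5000]] (det J = -140.909149).
Solving J·Δ = −F gives Δ = (-1.6666, -0.2288).
Then the next iterate is (p, q)₁ = (0.8334, -0.7288).
Re-evaluating at (0.8334, -0.7288): F = (-8.332467, 1.388736), so ‖F‖₂ = 8.4474.

8.4474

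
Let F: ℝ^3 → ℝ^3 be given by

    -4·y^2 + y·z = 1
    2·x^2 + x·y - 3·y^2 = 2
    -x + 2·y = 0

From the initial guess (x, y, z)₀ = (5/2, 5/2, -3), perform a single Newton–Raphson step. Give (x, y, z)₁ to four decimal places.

At (5/2, 5/2, -3): F = (-33.5000, -2.0000, 2.5000).
Jacobian J = [[0, -8·y + z, y], [4·x + y, x - 6·y, 0], [-1, 2, 0]].
At the point, J = [[0.0000, -23.0000, 2.5000], [12.5000, -12.5000, 0.0000], [-1.0000, 2.0000, 0.0000]] (det J = 31.2500).
Solving J·Δ = −F gives Δ = (-2.1800, -2.3400, -8.1280).
Then the next iterate is (x, y, z)₁ = (0.3200, 0.1600, -11.1280).

(0.3200, 0.1600, -11.1280)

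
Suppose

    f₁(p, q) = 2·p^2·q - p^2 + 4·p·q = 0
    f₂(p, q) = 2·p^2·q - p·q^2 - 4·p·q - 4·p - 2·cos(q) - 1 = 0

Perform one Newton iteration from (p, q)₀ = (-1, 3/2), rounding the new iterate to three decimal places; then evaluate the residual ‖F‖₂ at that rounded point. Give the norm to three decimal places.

15.231

At (-1, 3/2): F = (-4.000, 14.10853).
Jacobian J = [[4·p·q - 2·p + 4·q, 2·p^2 + 4·p], [4·p·q - q^2 - 4·q - 4, 2·p^2 - 2·p·q - 4·p + 2·sin(q)]].
At the point, J = [[2.000, -2.000], [-18.250, 10.99499]] (det J = -14.51002).
Solving J·Δ = −F gives Δ = (-1.086, -3.086).
Then the next iterate is (p, q)₁ = (-2.086, -1.586).
Re-evaluating at (-2.086, -1.586): F = (-4.92044, -14.41469), so ‖F‖₂ = 15.231.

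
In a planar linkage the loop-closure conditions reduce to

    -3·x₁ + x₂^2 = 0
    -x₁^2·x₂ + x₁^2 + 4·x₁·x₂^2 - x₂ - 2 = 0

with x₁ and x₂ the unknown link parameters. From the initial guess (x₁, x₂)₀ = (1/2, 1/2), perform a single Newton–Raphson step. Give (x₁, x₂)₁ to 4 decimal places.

(0.7500, 2.5000)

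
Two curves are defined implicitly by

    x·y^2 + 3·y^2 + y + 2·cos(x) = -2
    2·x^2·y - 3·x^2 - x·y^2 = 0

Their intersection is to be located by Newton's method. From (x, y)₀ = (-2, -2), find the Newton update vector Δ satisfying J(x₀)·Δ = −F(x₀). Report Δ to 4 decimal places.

(0.8333, 2.6722)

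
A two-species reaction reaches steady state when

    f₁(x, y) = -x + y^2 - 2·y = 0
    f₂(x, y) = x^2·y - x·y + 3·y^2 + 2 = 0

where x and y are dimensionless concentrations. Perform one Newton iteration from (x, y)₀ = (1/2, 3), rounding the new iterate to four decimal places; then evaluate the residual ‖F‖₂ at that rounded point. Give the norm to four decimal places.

28.7648

At (1/2, 3): F = (2.5000, 28.2500).
Jacobian J = [[-1, 2·y - 2], [2·x·y - y, x^2 - x + 6·y]].
At the point, J = [[-1.0000, 4.0000], [0.0000, 17.7500]] (det J = -17.7500).
Solving J·Δ = −F gives Δ = (-3.8662, -1.5915).
Then the next iterate is (x, y)₁ = (-3.3662, 1.4085).
Re-evaluating at (-3.3662, 1.4085): F = (2.533072, 28.653049), so ‖F‖₂ = 28.7648.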